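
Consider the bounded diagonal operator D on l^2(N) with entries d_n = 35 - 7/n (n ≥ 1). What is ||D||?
||D|| = 35

For a diagonal operator on l^2 with entries d_n, ||D|| = sup_n |d_n|. Here d_1 = 28, d_2 = 63/2, ..., and d_n = 35 - 7/n increases monotonically toward 35. All terms lie in [28, 35), so |d_n| = d_n and the supremum is the limit 35, which is not attained by any individual d_n. Hence ||D|| = 35.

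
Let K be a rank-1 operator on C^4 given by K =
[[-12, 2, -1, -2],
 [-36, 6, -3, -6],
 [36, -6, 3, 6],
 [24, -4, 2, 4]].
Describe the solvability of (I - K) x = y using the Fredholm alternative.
(I - K) is singular (det(I - K) = 0, i.e. 1 ∈ sigma(K)). (I - K) x = y is solvable iff y ⊥ ker((I - K)^*) = span{(-12, 2, -1, -2)}, i.e. iff -12y_1 + 2y_2 - y_3 - 2y_4 = 0. When solvable, the solutions are x = y + c·(1, 3, -3, -2), c arbitrary (ker(I - K) = span{(1, 3, -3, -2)}, dimension 1).

K has rank 1, so it is an outer product K = u v^T: every row of K is a multiple of one row vector. Reading off the entries, u = (1, 3, -3, -2) and v = (-12, 2, -1, -2) (row i of K equals u_i·v^T). A rank-one matrix u v^T satisfies K u = u (v·u) and kills the (3)-dimensional subspace v^⊥, so its characteristic polynomial is lambda^3 (lambda - v·u) with v·u = tr K = 1. Hence the eigenvalues of I - K are 1 (multiplicity 3) and 1 - (1) = 0, so det(I - K) = 0. (Direct check: I - K =
[[13, -2, 1, 2],
 [36, -5, 3, 6],
 [-36, 6, -2, -6],
 [-24, 4, -2, -3]]
has determinant 0.) So 1 is an eigenvalue of K and (I - K) is not invertible. The finite-dimensional Fredholm alternative says: either (I - K) is invertible, or ker(I - K) ≠ {0} and then range(I - K) = ker((I - K)^*)^⊥, with dim ker(I - K) = dim ker((I - K)^*). We are in the second case, so we need both kernels. Kernel of I - K: (I - K) u = u - u (v·u) = u - u = 0, so ker(I - K) = span{u} = span{(1, 3, -3, -2)} (it is exactly 1-dimensional because rank(I - K) = 3). Kernel of the adjoint: K is real, so (I - K)^* = I - K^T = I - v u^T, and (I - v u^T) v = v - v (u·v) = 0; hence ker((I - K)^*) = span{v} = span{(-12, 2, -1, -2)}. Therefore (I - K) x = y is solvable iff <y, v> = 0, i.e. iff -12y_1 + 2y_2 - y_3 - 2y_4 = 0. When this holds, K y = u (v·y) = 0, so (I - K) y = y and x = y is a particular solution; the full solution set is the line x = y + c·u = y + c·(1, 3, -3, -2), c ∈ C.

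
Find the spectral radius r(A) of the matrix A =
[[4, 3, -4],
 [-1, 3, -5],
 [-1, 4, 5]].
r(A) ≈ 5.7916

The eigenvalues of A are the roots of its characteristic polynomial. With M = A (coefficients from the trace, the sum of principal 2x2 minors, and det A):
  p(λ) = det(λ I - M) = λ^3 - 12λ^2 + 66λ - 174.
No integer candidate from the rational root theorem (±divisors of 174) is a root, so the roots are irrational. The cubic discriminant is Δ = -62316 < 0, so there is one real root and a complex-conjugate pair. p(5) = -19 and p(6) = 6 have opposite signs, so a root lies in (5, 6); Newton's method refines it to λ ≈ 5.7916. Dividing out (λ - (5.7916)) leaves approximately λ^2 - 6.2084λ + 30.0434. For λ^2 - 6.2084λ + 30.0434 the discriminant is -81.6297. It is negative, so the remaining roots are the complex-conjugate pair λ ≈ 3.1042 ± 4.5175i. Their product equals the constant term, so |λ|^2 ≈ 30.0434 and |λ| ≈ 5.4812.
Thus the eigenvalues (to 4 decimals) are 5.7916 (modulus 5.7916); 3.1042 ± 4.5175i (modulus 5.4812). The spectral radius is the largest modulus: r(A) ≈ 5.7916. (Cross-check: r(A) ≤ ||A||_2 ≈ 8.5189; equality holds whenever A is normal, though it can also hold for some non-normal A.)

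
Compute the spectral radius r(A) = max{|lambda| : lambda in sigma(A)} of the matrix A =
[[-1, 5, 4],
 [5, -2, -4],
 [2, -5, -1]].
r(A) = (7 + sqrt(157))/2 ≈ 9.765

The eigenvalues of A are the roots of its characteristic polynomial. With M = A (coefficients from the trace, the sum of principal 2x2 minors, and det A):
  p(λ) = det(λ I - M) = λ^3 + 4λ^2 - 48λ + 81.
By the rational root theorem any rational root is an integer divisor of 81. Testing λ = 3: p(3) = 27 + 36 - 144 + 81 = 0, so λ = 3 is a root. Dividing out (λ - 3) leaves p(λ) = (λ - 3)(λ^2 + 7λ - 27). For λ^2 + 7λ - 27 the discriminant is 157. It is nonnegative but not a perfect square, so the roots are real and irrational: λ = (-7 ± sqrt(157))/2 ≈ 2.765, -9.765.
Thus the eigenvalues (to 4 decimals) are 2.765 (modulus 2.765); -9.765 (modulus 9.765); 3 (modulus 3). The spectral radius is the largest modulus: r(A) = (7 + sqrt(157))/2 ≈ 9.765. (Cross-check: r(A) ≤ ||A||_2 ≈ 9.8525; equality holds whenever A is normal, though it can also hold for some non-normal A.)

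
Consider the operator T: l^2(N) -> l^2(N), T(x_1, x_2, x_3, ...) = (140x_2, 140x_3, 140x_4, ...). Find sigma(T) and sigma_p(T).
sigma(T) = closed disk {z in C : |z| ≤ 140}; sigma_p(T) = open disk {z in C : |z| < 140}

Note T = 140·V where V is the unit left shift (V x)_k = x_{k+1}; so sigma(T) = 140·sigma(V) and ||T|| = 140||V||. ||T x||^2 = 19600sum_{k≥2} |x_k|^2 ≤ 19600||x||^2, with equality on {x : x_1 = 0}, so ||T|| = 140. For any lambda with |lambda| < 140, set r = lambda/140 (|r| < 1); the vector x = (1, r, r^2, ...) is in l^2 and satisfies T x = 140(r, r^2, ...) = lambda x, so lambda is an eigenvalue. On the boundary |lambda| = 140 the geometric series diverges, so no l^2 eigenvector exists, but these lambda lie in the approximate point spectrum. Hence sigma(T) is the closed disk of radius 140 and sigma_p(T) is the open disk.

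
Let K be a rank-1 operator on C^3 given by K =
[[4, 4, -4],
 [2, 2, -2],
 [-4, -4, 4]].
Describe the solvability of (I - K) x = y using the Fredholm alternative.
(I - K) is invertible (det(I - K) = -9 ≠ 0), so for every y in C^3 the equation (I - K) x = y has a unique solution.

K has rank 1, so it is an outer product K = u v^T: every row of K is a multiple of one row vector. Reading off the entries, u = (2, 1, -2) and v = (2, 2, -2) (row i of K equals u_i·v^T). A rank-one matrix u v^T satisfies K u = u (v·u) and kills the (2)-dimensional subspace v^⊥, so its characteristic polynomial is lambda^2 (lambda - v·u) with v·u = tr K = 10. Hence the eigenvalues of I - K are 1 (multiplicity 2) and 1 - (10) = -9, so det(I - K) = -9. (Direct check: I - K =
[[-3, -4, 4],
 [-2, -1, 2],
 [4, 4, -3]]
has determinant -9.) The finite-dimensional Fredholm alternative says: either (I - K) is invertible, or ker(I - K) ≠ {0} and then range(I - K) = ker((I - K)^*)^⊥, with dim ker(I - K) = dim ker((I - K)^*). Since det(I - K) ≠ 0, 1 is not an eigenvalue of K and ker(I - K) = {0}, so we are in the first case: for every y there is a unique x = (I - K)^(-1) y. Explicitly, by the Sherman–Morrison formula, (I - u v^T)^(-1) = I + u v^T/(1 - v·u), i.e. (I - K)^(-1) = I + K/(-9).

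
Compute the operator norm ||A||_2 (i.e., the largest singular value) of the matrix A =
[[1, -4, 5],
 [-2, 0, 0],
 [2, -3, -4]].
||A||_2 ≈ 6.6596 (= sqrt(largest eigenvalue of A^T A))

||A||_2 = sigma_max(A) = sqrt(lambda_max(A^T A)). Form the symmetric matrix M = A^T A =
[[9, -10, -3],
 [-10, 25, -8],
 [-3, -8, 41]].
Its characteristic polynomial (trace, sum of principal 2x2 minors, determinant of M give the coefficients) is
  p(λ) = det(λ I - M) = λ^3 - 75λ^2 + 1446λ - 3844.
No integer candidate from the rational root theorem (±divisors of 3844) is a root, so the roots are irrational. The cubic discriminant is Δ = 285705684 > 0, so there are three distinct real roots. p(3) = -154 and p(4) = 804 have opposite signs, so a root lies in (3, 4); Newton's method refines it to λ ≈ 3.152. p(27) = 206 and p(28) = -204 have opposite signs, so a root lies in (27, 28); Newton's method refines it to λ ≈ 27.4979. p(44) = -236 and p(45) = 476 have opposite signs, so a root lies in (44, 45); Newton's method refines it to λ ≈ 44.3501. Check (Vieta): the three roots sum to 75, matching tr M = 75.
So the eigenvalues of A^T A are ≈ 3.152, 27.4979, 44.3501 (all ≥ 0, as they must be for A^T A). The largest is λ_max ≈ 44.3501, hence ||A||_2 = sqrt(λ_max) ≈ 6.6596.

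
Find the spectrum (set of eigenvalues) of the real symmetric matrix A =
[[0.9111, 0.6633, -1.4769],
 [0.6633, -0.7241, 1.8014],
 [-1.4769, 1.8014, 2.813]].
sigma(A) ≈ {-2, 1, 4}

A is real symmetric, so its spectrum consists of real eigenvalues. Expanding the characteristic polynomial of the displayed matrix gives
  det(λ I - A) = p(λ) = λ^3 + (-3)λ^2 + (-6)λ + (8).
Solving p(λ) = 0 yields eigenvalues ≈ -2, 1, 4. (A is shown rounded to 4 decimals, so these recover the underlying integer eigenvalues to within that precision.)
Verification: the trace of A = 3 equals the sum of eigenvalues 3, and det(A) ≈ -8.0000 matches the eigenvalue product -8.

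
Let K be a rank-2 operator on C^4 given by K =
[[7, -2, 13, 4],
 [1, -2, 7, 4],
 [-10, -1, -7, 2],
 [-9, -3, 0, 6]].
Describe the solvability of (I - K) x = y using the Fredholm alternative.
(I - K) is invertible (det(I - K) = 123 ≠ 0), so for every y in C^4 the equation (I - K) x = y has a unique solution.

K has rank 2 and factors as K = U V^T = u1 v1^T + u2 v2^T with u1 = (3, 1, -3, -2), v1 = (3, 0, 3, 0), u2 = (-2, -2, -1, -3), v2 = (1, 1, -2, -2) (multiplying out reproduces the displayed K). The nonzero eigenvalues of U V^T coincide with those of the 2 x 2 matrix G = V^T U = [[v1·u1, v1·u2], [v2·u1, v2·u2]] = [[0, -9], [14, 4]], and by the Sylvester determinant identity det(I_4 - U V^T) = det(I_2 - V^T U) = det([[1, 9], [-14, -3]]) = (1)(-3) - (9)(-14) = 123. (Direct check: I - K =
[[-6, 2, -13, -4],
 [-1, 3, -7, -4],
 [10, 1, 8, -2],
 [9, 3, 0, -5]]
has determinant 123.) The finite-dimensional Fredholm alternative says: either (I - K) is invertible, or ker(I - K) ≠ {0} and then range(I - K) = ker((I - K)^*)^⊥, with dim ker(I - K) = dim ker((I - K)^*). Since det(I - K) ≠ 0, 1 is not an eigenvalue of K and ker(I - K) = {0}, so we are in the first case: for every y there is a unique x = (I - K)^(-1) y. (Explicitly, by the Woodbury identity, (I - U V^T)^(-1) = I + U (I_2 - G)^(-1) V^T.)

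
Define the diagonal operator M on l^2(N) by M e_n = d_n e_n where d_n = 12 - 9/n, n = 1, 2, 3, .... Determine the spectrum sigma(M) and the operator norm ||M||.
sigma(M) = {12 - 9/n : n ≥ 1} ∪ {12}; ||M|| = 12

A bounded diagonal operator on l^2 with diagonal entries d_n has spectrum equal to the closure of {d_n : n ≥ 1}: every d_n is an eigenvalue (with eigenvector e_n), so {d_n} ⊂ sigma(M); the spectrum is closed, so its closure is too; and for lambda not in the closure, (M - lambda I) has bounded inverse (the diagonal entries 1/(d_n - lambda) are bounded). For our sequence d_n = 12 - 9/n, n = 1, 2, 3, ...:
  - {d_n} = {12 - 9/n : n ≥ 1}; the only limit point is 12
  - closure = {12 - 9/n : n ≥ 1} ∪ {12}
For the norm: a diagonal operator has ||M|| = sup_n |d_n|. Here d_n = 12 - 9/n increases monotonically from d_1 = 3 toward 12, with all terms in [3, 12); so sup_n |d_n| = 12 (the supremum is the limit, not attained). So ||M|| = 12.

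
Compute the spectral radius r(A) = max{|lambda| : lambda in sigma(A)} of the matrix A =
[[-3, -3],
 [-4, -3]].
r(A) = (6 + sqrt(48))/2 ≈ 6.4641

The eigenvalues of A are the roots of its characteristic polynomial. With M = A (coefficients from the trace and determinant):
  p(λ) = det(λ I - M) = λ^2 + 6λ - 3.
For λ^2 + 6λ - 3 the discriminant is 48. It is nonnegative but not a perfect square, so the roots are real and irrational: λ = (-6 ± sqrt(48))/2 ≈ 0.4641, -6.4641.
Thus the eigenvalues (to 4 decimals) are 0.4641 (modulus 0.4641); -6.4641 (modulus 6.4641). The spectral radius is the largest modulus: r(A) = (6 + sqrt(48))/2 ≈ 6.4641. (Cross-check: r(A) ≤ ||A||_2 ≈ 6.5414; equality holds whenever A is normal, though it can also hold for some non-normal A.)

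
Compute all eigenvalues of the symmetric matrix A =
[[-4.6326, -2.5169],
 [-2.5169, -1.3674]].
sigma(A) ≈ {-6, 0}

A is real symmetric, so its spectrum consists of real eigenvalues. Expanding the characteristic polynomial of the displayed matrix gives
  det(λ I - A) = p(λ) = λ^2 + (6)λ + (0).
Solving p(λ) = 0 yields eigenvalues ≈ -6, 0. (A is shown rounded to 4 decimals, so these recover the underlying integer eigenvalues to within that precision.)
Verification: the trace of A = -6 equals the sum of eigenvalues -6, and det(A) ≈ -0.0002 matches the eigenvalue product 0.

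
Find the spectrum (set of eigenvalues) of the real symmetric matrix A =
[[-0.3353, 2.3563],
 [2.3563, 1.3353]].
sigma(A) ≈ {-2, 3}

A is real symmetric, so its spectrum consists of real eigenvalues. Expanding the characteristic polynomial of the displayed matrix gives
  det(λ I - A) = p(λ) = λ^2 + (-1)λ + (-6).
Solving p(λ) = 0 yields eigenvalues ≈ -2, 3. (A is shown rounded to 4 decimals, so these recover the underlying integer eigenvalues to within that precision.)
Verification: the trace of A = 1 equals the sum of eigenvalues 1, and det(A) ≈ -5.9999 matches the eigenvalue product -6.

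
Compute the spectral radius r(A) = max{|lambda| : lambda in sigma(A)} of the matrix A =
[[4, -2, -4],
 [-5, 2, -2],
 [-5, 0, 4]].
r(A) ≈ 8.9215

The eigenvalues of A are the roots of its characteristic polynomial. With M = A (coefficients from the trace, the sum of principal 2x2 minors, and det A):
  p(λ) = det(λ I - M) = λ^3 - 10λ^2 + 2λ + 68.
No integer candidate from the rational root theorem (±divisors of 68) is a root, so the roots are irrational. The cubic discriminant is Δ = 123040 > 0, so there are three distinct real roots. p(-3) = -55 and p(-2) = 16 have opposite signs, so a root lies in (-3, -2); Newton's method refines it to λ ≈ -2.2737. p(3) = 11 and p(4) = -20 have opposite signs, so a root lies in (3, 4); Newton's method refines it to λ ≈ 3.3522. p(8) = -44 and p(9) = 5 have opposite signs, so a root lies in (8, 9); Newton's method refines it to λ ≈ 8.9215. Check (Vieta): the three roots sum to 10, matching tr M = 10.
Thus the eigenvalues (to 4 decimals) are -2.2737 (modulus 2.2737); 3.3522 (modulus 3.3522); 8.9215 (modulus 8.9215). The spectral radius is the largest modulus: r(A) ≈ 8.9215. (Cross-check: r(A) ≤ ||A||_2 ≈ 9.2226; equality holds whenever A is normal, though it can also hold for some non-normal A.)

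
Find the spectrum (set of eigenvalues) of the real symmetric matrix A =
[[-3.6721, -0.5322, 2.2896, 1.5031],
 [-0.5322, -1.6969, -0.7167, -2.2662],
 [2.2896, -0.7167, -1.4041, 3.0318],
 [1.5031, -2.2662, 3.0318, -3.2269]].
sigma(A) ≈ {-6, -5, -2, 3}

A is real symmetric, so its spectrum consists of real eigenvalues. Expanding the characteristic polynomial of the displayed matrix gives
  det(λ I - A) = p(λ) = λ^4 + (10)λ^3 + (13)λ^2 + (-96)λ + (-179.9961).
Solving p(λ) = 0 yields eigenvalues ≈ -6, -5, -2, 3. (A is shown rounded to 4 decimals, so these recover the underlying integer eigenvalues to within that precision.)
Verification: the trace of A = -10 equals the sum of eigenvalues -10, and det(A) ≈ -179.9961 matches the eigenvalue product -180.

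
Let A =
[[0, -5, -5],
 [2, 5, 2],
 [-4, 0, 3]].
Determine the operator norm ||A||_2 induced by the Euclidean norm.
||A||_2 ≈ 8.9229 (= sqrt(largest eigenvalue of A^T A))

||A||_2 = sigma_max(A) = sqrt(lambda_max(A^T A)). Form the symmetric matrix M = A^T A =
[[20, 10, -8],
 [10, 50, 35],
 [-8, 35, 38]].
Its characteristic polynomial (trace, sum of principal 2x2 minors, determinant of M give the coefficients) is
  p(λ) = det(λ I - M) = λ^3 - 108λ^2 + 2271λ - 900.
No integer candidate from the rational root theorem (±divisors of 900) is a root, so the roots are irrational. The cubic discriminant is Δ = 12722706180 > 0, so there are three distinct real roots. p(0) = -900 and p(1) = 1264 have opposite signs, so a root lies in (0, 1); Newton's method refines it to λ ≈ 0.404. p(27) = 1368 and p(28) = -32 have opposite signs, so a root lies in (27, 28); Newton's method refines it to λ ≈ 27.9775. p(79) = -2480 and p(80) = 1580 have opposite signs, so a root lies in (79, 80); Newton's method refines it to λ ≈ 79.6184. Check (Vieta): the three roots sum to 108, matching tr M = 108.
So the eigenvalues of A^T A are ≈ 0.404, 27.9775, 79.6184 (all ≥ 0, as they must be for A^T A). The largest is λ_max ≈ 79.6184, hence ||A||_2 = sqrt(λ_max) ≈ 8.9229.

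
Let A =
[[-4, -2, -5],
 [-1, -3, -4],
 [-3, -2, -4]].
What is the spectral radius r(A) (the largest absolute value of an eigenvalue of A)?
r(A) ≈ 9.3639

The eigenvalues of A are the roots of its characteristic polynomial. With M = A (coefficients from the trace, the sum of principal 2x2 minors, and det A):
  p(λ) = det(λ I - M) = λ^3 + 11λ^2 + 15λ - 3.
No integer candidate from the rational root theorem (±divisors of 3) is a root, so the roots are irrational. The cubic discriminant is Δ = 20544 > 0, so there are three distinct real roots. p(-10) = -53 and p(-9) = 24 have opposite signs, so a root lies in (-10, -9); Newton's method refines it to λ ≈ -9.3639. p(-2) = 3 and p(-1) = -8 have opposite signs, so a root lies in (-2, -1); Newton's method refines it to λ ≈ -1.8128. p(0) = -3 and p(1) = 24 have opposite signs, so a root lies in (0, 1); Newton's method refines it to λ ≈ 0.1767. Check (Vieta): the three roots sum to -11, matching tr M = -11.
Thus the eigenvalues (to 4 decimals) are -9.3639 (modulus 9.3639); -1.8128 (modulus 1.8128); 0.1767 (modulus 0.1767). The spectral radius is the largest modulus: r(A) ≈ 9.3639. (Cross-check: r(A) ≤ ||A||_2 ≈ 9.7847; equality holds whenever A is normal, though it can also hold for some non-normal A.)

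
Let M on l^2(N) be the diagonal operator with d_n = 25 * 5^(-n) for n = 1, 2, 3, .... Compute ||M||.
||M|| = 5 (attained at n = 1)

For M diagonal, ||M|| = sup_n |d_n|. The sequence d_n = 25 * 5^(-n) is positive and strictly decreasing (ratio 5^(-1) < 1), so the supremum is d_1 = 25/5 = 5. Hence ||M|| = 5.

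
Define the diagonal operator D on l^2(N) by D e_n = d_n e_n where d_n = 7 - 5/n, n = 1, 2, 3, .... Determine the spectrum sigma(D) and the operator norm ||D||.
sigma(D) = {7 - 5/n : n ≥ 1} ∪ {7}; ||D|| = 7

A bounded diagonal operator on l^2 with diagonal entries d_n has spectrum equal to the closure of {d_n : n ≥ 1}: every d_n is an eigenvalue (with eigenvector e_n), so {d_n} ⊂ sigma(D); the spectrum is closed, so its closure is too; and for lambda not in the closure, (D - lambda I) has bounded inverse (the diagonal entries 1/(d_n - lambda) are bounded). For our sequence d_n = 7 - 5/n, n = 1, 2, 3, ...:
  - {d_n} = {7 - 5/n : n ≥ 1}; the only limit point is 7
  - closure = {7 - 5/n : n ≥ 1} ∪ {7}
For the norm: a diagonal operator has ||D|| = sup_n |d_n|. Here d_n = 7 - 5/n increases monotonically from d_1 = 2 toward 7, with all terms in [2, 7); so sup_n |d_n| = 7 (the supremum is the limit, not attained). So ||D|| = 7.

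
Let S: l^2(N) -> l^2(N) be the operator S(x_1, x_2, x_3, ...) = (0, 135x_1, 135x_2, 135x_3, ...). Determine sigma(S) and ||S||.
sigma(S) = closed disk {z in C : |z| ≤ 135}; ||S|| = 135

Note S = 135·U where U is the unit right shift (U x)_k = x_{k-1} (with x_0 := 0); so ||S|| = 135||U|| and sigma(S) = 135·sigma(U). ||S x||^2 = sum_{k≥1} |135x_k|^2 = 18225||x||^2, so ||S|| = 135 and sigma(S) ⊂ {|z| ≤ 135}. For any |lambda| < 135, the equation (S - lambda I) x = 0 forces x_1 = 0, then 135x_k = lambda x_{k+1} ⇒ x = 0, so S has no eigenvalues. But (S - lambda I) is not surjective for |lambda| < 135: solving (S - lambda I) x = e_1 would require x_n proportional to (lambda/135)^(-n), which is not in l^2. So every |lambda| < 135 lies in the residual spectrum. The boundary |lambda| = 135 is in the approximate point spectrum (the spectrum is closed). Hence sigma(S) is the closed disk of radius 135.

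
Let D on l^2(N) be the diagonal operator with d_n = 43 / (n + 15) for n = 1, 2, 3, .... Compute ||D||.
||D|| = 43/16 (attained at n = 1)

For D diagonal, ||D|| = sup_n |d_n| = sup_n 43/(n + 15). This is positive and strictly decreasing in n, so the supremum is attained at n = 1: d_1 = 43/(1 + 15) = 43/16. Hence ||D|| = 43/16.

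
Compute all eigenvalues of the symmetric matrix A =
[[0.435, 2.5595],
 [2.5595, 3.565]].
sigma(A) ≈ {-1, 5}

A is real symmetric, so its spectrum consists of real eigenvalues. Expanding the characteristic polynomial of the displayed matrix gives
  det(λ I - A) = p(λ) = λ^2 + (-4)λ + (-5).
Solving p(λ) = 0 yields eigenvalues ≈ -1, 5. (A is shown rounded to 4 decimals, so these recover the underlying integer eigenvalues to within that precision.)
Verification: the trace of A = 4 equals the sum of eigenvalues 4, and det(A) ≈ -5.0003 matches the eigenvalue product -5.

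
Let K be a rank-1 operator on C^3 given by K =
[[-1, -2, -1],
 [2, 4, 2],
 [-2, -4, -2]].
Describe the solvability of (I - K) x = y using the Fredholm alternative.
(I - K) is singular (det(I - K) = 0, i.e. 1 ∈ sigma(K)). (I - K) x = y is solvable iff y ⊥ ker((I - K)^*) = span{(-1, -2, -1)}, i.e. iff -y_1 - 2y_2 - y_3 = 0. When solvable, the solutions are x = y + c·(1, -2, 2), c arbitrary (ker(I - K) = span{(1, -2, 2)}, dimension 1).

K has rank 1, so it is an outer product K = u v^T: every row of K is a multiple of one row vector. Reading off the entries, u = (1, -2, 2) and v = (-1, -2, -1) (row i of K equals u_i·v^T). A rank-one matrix u v^T satisfies K u = u (v·u) and kills the (2)-dimensional subspace v^⊥, so its characteristic polynomial is lambda^2 (lambda - v·u) with v·u = tr K = 1. Hence the eigenvalues of I - K are 1 (multiplicity 2) and 1 - (1) = 0, so det(I - K) = 0. (Direct check: I - K =
[[2, 2, 1],
 [-2, -3, -2],
 [2, 4, 3]]
has determinant 0.) So 1 is an eigenvalue of K and (I - K) is not invertible. The finite-dimensional Fredholm alternative says: either (I - K) is invertible, or ker(I - K) ≠ {0} and then range(I - K) = ker((I - K)^*)^⊥, with dim ker(I - K) = dim ker((I - K)^*). We are in the second case, so we need both kernels. Kernel of I - K: (I - K) u = u - u (v·u) = u - u = 0, so ker(I - K) = span{u} = span{(1, -2, 2)} (it is exactly 1-dimensional because rank(I - K) = 2). Kernel of the adjoint: K is real, so (I - K)^* = I - K^T = I - v u^T, and (I - v u^T) v = v - v (u·v) = 0; hence ker((I - K)^*) = span{v} = span{(-1, -2, -1)}. Therefore (I - K) x = y is solvable iff <y, v> = 0, i.e. iff -y_1 - 2y_2 - y_3 = 0. When this holds, K y = u (v·y) = 0, so (I - K) y = y and x = y is a particular solution; the full solution set is the line x = y + c·u = y + c·(1, -2, 2), c ∈ C.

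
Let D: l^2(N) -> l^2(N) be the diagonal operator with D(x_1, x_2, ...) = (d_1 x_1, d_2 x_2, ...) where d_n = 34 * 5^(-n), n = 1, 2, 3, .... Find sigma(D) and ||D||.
sigma(D) = {34 * 5^(-n) : n ≥ 1} ∪ {0}; ||D|| = 34/5

A bounded diagonal operator on l^2 with diagonal entries d_n has spectrum equal to the closure of {d_n : n ≥ 1}: every d_n is an eigenvalue (with eigenvector e_n), so {d_n} ⊂ sigma(D); the spectrum is closed, so its closure is too; and for lambda not in the closure, (D - lambda I) has bounded inverse (the diagonal entries 1/(d_n - lambda) are bounded). For our sequence d_n = 34 * 5^(-n), n = 1, 2, 3, ...:
  - {d_n} = {34 * 5^(-n) : n ≥ 1}; the only limit point is 0
  - closure = {34 * 5^(-n) : n ≥ 1} ∪ {0}
For the norm: a diagonal operator has ||D|| = sup_n |d_n|. Here d_n = 34 * 5^(-n) is positive and decreasing, so sup_n |d_n| = d_1 = 34/5. So ||D|| = 34/5.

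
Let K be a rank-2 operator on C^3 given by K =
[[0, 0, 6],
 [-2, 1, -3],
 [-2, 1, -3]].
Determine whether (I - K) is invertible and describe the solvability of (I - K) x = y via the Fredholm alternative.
(I - K) is invertible (det(I - K) = 15 ≠ 0), so for every y in C^3 the equation (I - K) x = y has a unique solution.

K has rank 2 and factors as K = U V^T = u1 v1^T + u2 v2^T with u1 = (0, -1, -1), v1 = (2, -1, -3), u2 = (-3, 3, 3), v2 = (0, 0, -2) (multiplying out reproduces the displayed K). The nonzero eigenvalues of U V^T coincide with those of the 2 x 2 matrix G = V^T U = [[v1·u1, v1·u2], [v2·u1, v2·u2]] = [[4, -18], [2, -6]], and by the Sylvester determinant identity det(I_3 - U V^T) = det(I_2 - V^T U) = det([[-3, 18], [-2, 7]]) = (-3)(7) - (18)(-2) = 15. (Direct check: I - K =
[[1, 0, -6],
 [2, 0, 3],
 [2, -1, 4]]
has determinant 15.) The finite-dimensional Fredholm alternative says: either (I - K) is invertible, or ker(I - K) ≠ {0} and then range(I - K) = ker((I - K)^*)^⊥, with dim ker(I - K) = dim ker((I - K)^*). Since det(I - K) ≠ 0, 1 is not an eigenvalue of K and ker(I - K) = {0}, so we are in the first case: for every y there is a unique x = (I - K)^(-1) y. (Explicitly, by the Woodbury identity, (I - U V^T)^(-1) = I + U (I_2 - G)^(-1) V^T.)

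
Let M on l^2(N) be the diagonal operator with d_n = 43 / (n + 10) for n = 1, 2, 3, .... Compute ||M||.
||M|| = 43/11 (attained at n = 1)

For M diagonal, ||M|| = sup_n |d_n| = sup_n 43/(n + 10). This is positive and strictly decreasing in n, so the supremum is attained at n = 1: d_1 = 43/(1 + 10) = 43/11. Hence ||M|| = 43/11.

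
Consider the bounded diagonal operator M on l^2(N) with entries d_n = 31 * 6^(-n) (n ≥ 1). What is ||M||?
||M|| = 31/6 (attained at n = 1)

For M diagonal, ||M|| = sup_n |d_n|. The sequence d_n = 31 * 6^(-n) is positive and strictly decreasing (ratio 6^(-1) < 1), so the supremum is d_1 = 31/6. Hence ||M|| = 31/6.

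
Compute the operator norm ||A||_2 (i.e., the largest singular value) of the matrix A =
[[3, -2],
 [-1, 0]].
||A||_2 = sqrt((14 + sqrt(180))/2) ≈ 3.7025 (= sqrt(largest eigenvalue of A^T A))

||A||_2 = sigma_max(A) = sqrt(lambda_max(A^T A)). Form the symmetric matrix M = A^T A =
[[10, -6],
 [-6, 4]].
Its characteristic polynomial (trace, determinant of M give the coefficients) is
  p(λ) = det(λ I - M) = λ^2 - 14λ + 4.
For λ^2 - 14λ + 4 the discriminant is 180. It is nonnegative but not a perfect square, so the roots are real and irrational: λ = (14 ± sqrt(180))/2 ≈ 13.7082, 0.2918.
So the eigenvalues of A^T A are ≈ 0.2918, 13.7082 (all ≥ 0, as they must be for A^T A). The largest is λ_max = (14 + sqrt(180))/2 ≈ 13.7082, hence ||A||_2 = sqrt(λ_max) = sqrt((14 + sqrt(180))/2) ≈ 3.7025.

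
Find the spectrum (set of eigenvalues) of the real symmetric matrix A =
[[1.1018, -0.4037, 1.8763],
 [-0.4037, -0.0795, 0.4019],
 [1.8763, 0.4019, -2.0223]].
sigma(A) ≈ {-3, 0, 2}

A is real symmetric, so its spectrum consists of real eigenvalues. Expanding the characteristic polynomial of the displayed matrix gives
  det(λ I - A) = p(λ) = λ^3 + (1)λ^2 + (-6)λ + (0).
Solving p(λ) = 0 yields eigenvalues ≈ -3, 0, 2. (A is shown rounded to 4 decimals, so these recover the underlying integer eigenvalues to within that precision.)
Verification: the trace of A = -1 equals the sum of eigenvalues -1, and det(A) ≈ -0.0002 matches the eigenvalue product 0.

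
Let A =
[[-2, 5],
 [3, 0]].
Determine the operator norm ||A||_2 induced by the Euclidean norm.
||A||_2 = sqrt((38 + sqrt(544))/2) ≈ 5.5373 (= sqrt(largest eigenvalue of A^T A))

||A||_2 = sigma_max(A) = sqrt(lambda_max(A^T A)). Form the symmetric matrix M = A^T A =
[[13, -10],
 [-10, 25]].
Its characteristic polynomial (trace, determinant of M give the coefficients) is
  p(λ) = det(λ I - M) = λ^2 - 38λ + 225.
For λ^2 - 38λ + 225 the discriminant is 544. It is nonnegative but not a perfect square, so the roots are real and irrational: λ = (38 ± sqrt(544))/2 ≈ 30.6619, 7.3381.
So the eigenvalues of A^T A are ≈ 7.3381, 30.6619 (all ≥ 0, as they must be for A^T A). The largest is λ_max = (38 + sqrt(544))/2 ≈ 30.6619, hence ||A||_2 = sqrt(λ_max) = sqrt((38 + sqrt(544))/2) ≈ 5.5373.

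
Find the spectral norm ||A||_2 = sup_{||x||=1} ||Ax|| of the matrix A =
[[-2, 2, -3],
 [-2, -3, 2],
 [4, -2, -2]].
||A||_2 = sqrt((33 + sqrt(513))/2) ≈ 5.2749 (= sqrt(largest eigenvalue of A^T A))

||A||_2 = sigma_max(A) = sqrt(lambda_max(A^T A)). Form the symmetric matrix M = A^T A =
[[24, -6, -6],
 [-6, 17, -8],
 [-6, -8, 17]].
Its characteristic polynomial (trace, sum of principal 2x2 minors, determinant of M give the coefficients) is
  p(λ) = det(λ I - M) = λ^3 - 58λ^2 + 969λ - 3600.
By the rational root theorem any rational root is an integer divisor of 3600. Testing λ = 25: p(25) = 15625 - 36250 + 24225 - 3600 = 0, so λ = 25 is a root. Dividing out (λ - 25) leaves p(λ) = (λ - 25)(λ^2 - 33λ + 144). For λ^2 - 33λ + 144 the discriminant is 513. It is nonnegative but not a perfect square, so the roots are real and irrational: λ = (33 ± sqrt(513))/2 ≈ 27.8248, 5.1752.
So the eigenvalues of A^T A are ≈ 5.1752, 25, 27.8248 (all ≥ 0, as they must be for A^T A). The largest is λ_max = (33 + sqrt(513))/2 ≈ 27.8248, hence ||A||_2 = sqrt(λ_max) = sqrt((33 + sqrt(513))/2) ≈ 5.2749.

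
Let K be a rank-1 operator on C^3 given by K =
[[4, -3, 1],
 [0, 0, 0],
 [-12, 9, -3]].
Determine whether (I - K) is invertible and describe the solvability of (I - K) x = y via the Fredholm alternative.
(I - K) is singular (det(I - K) = 0, i.e. 1 ∈ sigma(K)). (I - K) x = y is solvable iff y ⊥ ker((I - K)^*) = span{(4, -3, 1)}, i.e. iff 4y_1 - 3y_2 + y_3 = 0. When solvable, the solutions are x = y + c·(1, 0, -3), c arbitrary (ker(I - K) = span{(1, 0, -3)}, dimension 1).

K has rank 1, so it is an outer product K = u v^T: every row of K is a multiple of one row vector. Reading off the entries, u = (1, 0, -3) and v = (4, -3, 1) (row i of K equals u_i·v^T). A rank-one matrix u v^T satisfies K u = u (v·u) and kills the (2)-dimensional subspace v^⊥, so its characteristic polynomial is lambda^2 (lambda - v·u) with v·u = tr K = 1. Hence the eigenvalues of I - K are 1 (multiplicity 2) and 1 - (1) = 0, so det(I - K) = 0. (Direct check: I - K =
[[-3, 3, -1],
 [0, 1, 0],
 [12, -9, 4]]
has determinant 0.) So 1 is an eigenvalue of K and (I - K) is not invertible. The finite-dimensional Fredholm alternative says: either (I - K) is invertible, or ker(I - K) ≠ {0} and then range(I - K) = ker((I - K)^*)^⊥, with dim ker(I - K) = dim ker((I - K)^*). We are in the second case, so we need both kernels. Kernel of I - K: (I - K) u = u - u (v·u) = u - u = 0, so ker(I - K) = span{u} = span{(1, 0, -3)} (it is exactly 1-dimensional because rank(I - K) = 2). Kernel of the adjoint: K is real, so (I - K)^* = I - K^T = I - v u^T, and (I - v u^T) v = v - v (u·v) = 0; hence ker((I - K)^*) = span{v} = span{(4, -3, 1)}. Therefore (I - K) x = y is solvable iff <y, v> = 0, i.e. iff 4y_1 - 3y_2 + y_3 = 0. When this holds, K y = u (v·y) = 0, so (I - K) y = y and x = y is a particular solution; the full solution set is the line x = y + c·u = y + c·(1, 0, -3), c ∈ C.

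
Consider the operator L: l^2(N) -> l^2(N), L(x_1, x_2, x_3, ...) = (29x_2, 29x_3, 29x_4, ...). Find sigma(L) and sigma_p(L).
sigma(L) = closed disk {z in C : |z| ≤ 29}; sigma_p(L) = open disk {z in C : |z| < 29}

Note L = 29·V where V is the unit left shift (V x)_k = x_{k+1}; so sigma(L) = 29·sigma(V) and ||L|| = 29||V||. ||L x||^2 = 841sum_{k≥2} |x_k|^2 ≤ 841||x||^2, with equality on {x : x_1 = 0}, so ||L|| = 29. For any lambda with |lambda| < 29, set r = lambda/29 (|r| < 1); the vector x = (1, r, r^2, ...) is in l^2 and satisfies L x = 29(r, r^2, ...) = lambda x, so lambda is an eigenvalue. On the boundary |lambda| = 29 the geometric series diverges, so no l^2 eigenvector exists, but these lambda lie in the approximate point spectrum. Hence sigma(L) is the closed disk of radius 29 and sigma_p(L) is the open disk.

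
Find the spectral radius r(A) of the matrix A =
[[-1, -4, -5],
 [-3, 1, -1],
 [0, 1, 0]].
r(A) ≈ 3.9434

The eigenvalues of A are the roots of its characteristic polynomial. With M = A (coefficients from the trace, the sum of principal 2x2 minors, and det A):
  p(λ) = det(λ I - M) = λ^3 - 12λ - 14.
No integer candidate from the rational root theorem (±divisors of 14) is a root, so the roots are irrational. The cubic discriminant is Δ = 1620 > 0, so there are three distinct real roots. p(-3) = -5 and p(-2) = 2 have opposite signs, so a root lies in (-3, -2); Newton's method refines it to λ ≈ -2.5525. p(-2) = 2 and p(-1) = -3 have opposite signs, so a root lies in (-2, -1); Newton's method refines it to λ ≈ -1.3909. p(3) = -23 and p(4) = 2 have opposite signs, so a root lies in (3, 4); Newton's method refines it to λ ≈ 3.9434. Check (Vieta): the three roots sum to 0, matching tr M = 0.
Thus the eigenvalues (to 4 decimals) are -2.5525 (modulus 2.5525); -1.3909 (modulus 1.3909); 3.9434 (modulus 3.9434). The spectral radius is the largest modulus: r(A) ≈ 3.9434. (Cross-check: r(A) ≤ ||A||_2 ≈ 6.5468; equality holds whenever A is normal, though it can also hold for some non-normal A.)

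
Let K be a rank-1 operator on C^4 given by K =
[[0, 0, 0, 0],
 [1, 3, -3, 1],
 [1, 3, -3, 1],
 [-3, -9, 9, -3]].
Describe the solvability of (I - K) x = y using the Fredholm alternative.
(I - K) is invertible (det(I - K) = 4 ≠ 0), so for every y in C^4 the equation (I - K) x = y has a unique solution.

K has rank 1, so it is an outer product K = u v^T: every row of K is a multiple of one row vector. Reading off the entries, u = (0, 1, 1, -3) and v = (1, 3, -3, 1) (row i of K equals u_i·v^T). A rank-one matrix u v^T satisfies K u = u (v·u) and kills the (3)-dimensional subspace v^⊥, so its characteristic polynomial is lambda^3 (lambda - v·u) with v·u = tr K = -3. Hence the eigenvalues of I - K are 1 (multiplicity 3) and 1 - (-3) = 4, so det(I - K) = 4. (Direct check: I - K =
[[1, 0, 0, 0],
 [-1, -2, 3, -1],
 [-1, -3, 4, -1],
 [3, 9, -9, 4]]
has determinant 4.) The finite-dimensional Fredholm alternative says: either (I - K) is invertible, or ker(I - K) ≠ {0} and then range(I - K) = ker((I - K)^*)^⊥, with dim ker(I - K) = dim ker((I - K)^*). Since det(I - K) ≠ 0, 1 is not an eigenvalue of K and ker(I - K) = {0}, so we are in the first case: for every y there is a unique x = (I - K)^(-1) y. Explicitly, by the Sherman–Morrison formula, (I - u v^T)^(-1) = I + u v^T/(1 - v·u), i.e. (I - K)^(-1) = I + K/(4).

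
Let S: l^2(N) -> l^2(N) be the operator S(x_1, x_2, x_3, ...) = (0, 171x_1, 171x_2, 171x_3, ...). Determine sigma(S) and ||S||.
sigma(S) = closed disk {z in C : |z| ≤ 171}; ||S|| = 171

Note S = 171·U where U is the unit right shift (U x)_k = x_{k-1} (with x_0 := 0); so ||S|| = 171||U|| and sigma(S) = 171·sigma(U). ||S x||^2 = sum_{k≥1} |171x_k|^2 = 29241||x||^2, so ||S|| = 171 and sigma(S) ⊂ {|z| ≤ 171}. For any |lambda| < 171, the equation (S - lambda I) x = 0 forces x_1 = 0, then 171x_k = lambda x_{k+1} ⇒ x = 0, so S has no eigenvalues. But (S - lambda I) is not surjective for |lambda| < 171: solving (S - lambda I) x = e_1 would require x_n proportional to (lambda/171)^(-n), which is not in l^2. So every |lambda| < 171 lies in the residual spectrum. The boundary |lambda| = 171 is in the approximate point spectrum (the spectrum is closed). Hence sigma(S) is the closed disk of radius 171.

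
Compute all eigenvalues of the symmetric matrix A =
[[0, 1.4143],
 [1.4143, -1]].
sigma(A) ≈ {-2, 1}

A is real symmetric, so its spectrum consists of real eigenvalues. Expanding the characteristic polynomial of the displayed matrix gives
  det(λ I - A) = p(λ) = λ^2 + (1)λ + (-2).
Solving p(λ) = 0 yields eigenvalues ≈ -2, 1. (A is shown rounded to 4 decimals, so these recover the underlying integer eigenvalues to within that precision.)
Verification: the trace of A = -1 equals the sum of eigenvalues -1, and det(A) ≈ -1.9999 matches the eigenvalue product -2.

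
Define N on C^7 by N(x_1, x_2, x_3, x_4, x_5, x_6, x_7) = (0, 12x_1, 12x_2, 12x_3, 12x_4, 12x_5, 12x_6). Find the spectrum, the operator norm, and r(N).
sigma(N) = {0}; ||N|| = 12; r(N) = 0. (N is nilpotent with N^7 = 0.)

On C^7, N is a strictly lower-triangular matrix with 12 on the subdiagonal and zeros elsewhere, so its characteristic polynomial is lambda^7 and every eigenvalue is 0: sigma(N) = {0}. For the operator norm, N e_i = 12e_{i+1} for i = 1, ..., 6 and N e_7 = 0, so the singular values of N are 12 (with multiplicity 6) and 0; hence ||N|| = 12. The spectral radius r(N) = max|lambda| = 0. Note ||N|| > r(N) — characteristic of non-normal nilpotent operators. Indeed N^7 = 0.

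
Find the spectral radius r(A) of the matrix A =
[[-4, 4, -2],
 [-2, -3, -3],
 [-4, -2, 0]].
r(A) ≈ 5.6916

The eigenvalues of A are the roots of its characteristic polynomial. With M = A (coefficients from the trace, the sum of principal 2x2 minors, and det A):
  p(λ) = det(λ I - M) = λ^3 + 7λ^2 + 6λ - 88.
No integer candidate from the rational root theorem (±divisors of 88) is a root, so the roots are irrational. The cubic discriminant is Δ = -153980 < 0, so there is one real root and a complex-conjugate pair. p(2) = -40 and p(3) = 20 have opposite signs, so a root lies in (2, 3); Newton's method refines it to λ ≈ 2.7165. Dividing out (λ - (2.7165)) leaves approximately λ^2 + 9.7165λ + 32.3947. For λ^2 + 9.7165λ + 32.3947 the discriminant is -35.1688. It is negative, so the remaining roots are the complex-conjugate pair λ ≈ -4.8582 ± 2.9652i. Their product equals the constant term, so |λ|^2 ≈ 32.3947 and |λ| ≈ 5.6916.
Thus the eigenvalues (to 4 decimals) are 2.7165 (modulus 2.7165); -4.8582 ± 2.9652i (modulus 5.6916). The spectral radius is the largest modulus: r(A) ≈ 5.6916. (Cross-check: r(A) ≤ ||A||_2 ≈ 6.5389; equality holds whenever A is normal, though it can also hold for some non-normal A.)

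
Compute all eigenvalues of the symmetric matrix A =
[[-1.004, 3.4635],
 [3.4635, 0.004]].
sigma(A) ≈ {-4, 3}

A is real symmetric, so its spectrum consists of real eigenvalues. Expanding the characteristic polynomial of the displayed matrix gives
  det(λ I - A) = p(λ) = λ^2 + (1)λ + (-12).
Solving p(λ) = 0 yields eigenvalues ≈ -4, 3. (A is shown rounded to 4 decimals, so these recover the underlying integer eigenvalues to within that precision.)
Verification: the trace of A = -1 equals the sum of eigenvalues -1, and det(A) ≈ -11.9998 matches the eigenvalue product -12.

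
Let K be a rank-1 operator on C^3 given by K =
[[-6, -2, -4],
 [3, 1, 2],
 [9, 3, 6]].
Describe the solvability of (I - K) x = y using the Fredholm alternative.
(I - K) is singular (det(I - K) = 0, i.e. 1 ∈ sigma(K)). (I - K) x = y is solvable iff y ⊥ ker((I - K)^*) = span{(-3, -1, -2)}, i.e. iff -3y_1 - y_2 - 2y_3 = 0. When solvable, the solutions are x = y + c·(2, -1, -3), c arbitrary (ker(I - K) = span{(2, -1, -3)}, dimension 1).

K has rank 1, so it is an outer product K = u v^T: every row of K is a multiple of one row vector. Reading off the entries, u = (2, -1, -3) and v = (-3, -1, -2) (row i of K equals u_i·v^T). A rank-one matrix u v^T satisfies K u = u (v·u) and kills the (2)-dimensional subspace v^⊥, so its characteristic polynomial is lambda^2 (lambda - v·u) with v·u = tr K = 1. Hence the eigenvalues of I - K are 1 (multiplicity 2) and 1 - (1) = 0, so det(I - K) = 0. (Direct check: I - K =
[[7, 2, 4],
 [-3, 0, -2],
 [-9, -3, -5]]
has determinant 0.) So 1 is an eigenvalue of K and (I - K) is not invertible. The finite-dimensional Fredholm alternative says: either (I - K) is invertible, or ker(I - K) ≠ {0} and then range(I - K) = ker((I - K)^*)^⊥, with dim ker(I - K) = dim ker((I - K)^*). We are in the second case, so we need both kernels. Kernel of I - K: (I - K) u = u - u (v·u) = u - u = 0, so ker(I - K) = span{u} = span{(2, -1, -3)} (it is exactly 1-dimensional because rank(I - K) = 2). Kernel of the adjoint: K is real, so (I - K)^* = I - K^T = I - v u^T, and (I - v u^T) v = v - v (u·v) = 0; hence ker((I - K)^*) = span{v} = span{(-3, -1, -2)}. Therefore (I - K) x = y is solvable iff <y, v> = 0, i.e. iff -3y_1 - y_2 - 2y_3 = 0. When this holds, K y = u (v·y) = 0, so (I - K) y = y and x = y is a particular solution; the full solution set is the line x = y + c·u = y + c·(2, -1, -3), c ∈ C.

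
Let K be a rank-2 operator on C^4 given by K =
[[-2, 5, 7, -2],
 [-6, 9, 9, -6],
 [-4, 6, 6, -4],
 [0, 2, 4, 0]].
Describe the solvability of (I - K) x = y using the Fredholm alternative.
(I - K) is invertible (det(I - K) = 44 ≠ 0), so for every y in C^4 the equation (I - K) x = y has a unique solution.

K has rank 2 and factors as K = U V^T = u1 v1^T + u2 v2^T with u1 = (-3, -3, -2, -2), v1 = (0, -1, -2, 0), u2 = (-1, -3, -2, 0), v2 = (2, -2, -1, 2) (multiplying out reproduces the displayed K). The nonzero eigenvalues of U V^T coincide with those of the 2 x 2 matrix G = V^T U = [[v1·u1, v1·u2], [v2·u1, v2·u2]] = [[7, 7], [-2, 6]], and by the Sylvester determinant identity det(I_4 - U V^T) = det(I_2 - V^T U) = det([[-6, -7], [2, -5]]) = (-6)(-5) - (-7)(2) = 44. (Direct check: I - K =
[[3, -5, -7, 2],
 [6, -8, -9, 6],
 [4, -6, -5, 4],
 [0, -2, -4, 1]]
has determinant 44.) The finite-dimensional Fredholm alternative says: either (I - K) is invertible, or ker(I - K) ≠ {0} and then range(I - K) = ker((I - K)^*)^⊥, with dim ker(I - K) = dim ker((I - K)^*). Since det(I - K) ≠ 0, 1 is not an eigenvalue of K and ker(I - K) = {0}, so we are in the first case: for every y there is a unique x = (I - K)^(-1) y. (Explicitly, by the Woodbury identity, (I - U V^T)^(-1) = I + U (I_2 - G)^(-1) V^T.)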